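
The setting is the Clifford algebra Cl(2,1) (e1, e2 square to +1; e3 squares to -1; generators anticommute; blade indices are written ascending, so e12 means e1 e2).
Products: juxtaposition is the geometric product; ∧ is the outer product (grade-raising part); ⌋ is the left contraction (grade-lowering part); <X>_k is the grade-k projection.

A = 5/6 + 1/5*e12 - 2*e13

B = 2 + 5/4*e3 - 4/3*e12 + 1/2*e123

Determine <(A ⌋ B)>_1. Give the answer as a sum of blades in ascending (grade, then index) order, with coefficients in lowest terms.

step 1: 29/15 + e2 + 113/120*e3 - 10/9*e12 + 5/12*e123
step 2: e2 + 113/120*e3
Answer: e2 + 113/120*e3


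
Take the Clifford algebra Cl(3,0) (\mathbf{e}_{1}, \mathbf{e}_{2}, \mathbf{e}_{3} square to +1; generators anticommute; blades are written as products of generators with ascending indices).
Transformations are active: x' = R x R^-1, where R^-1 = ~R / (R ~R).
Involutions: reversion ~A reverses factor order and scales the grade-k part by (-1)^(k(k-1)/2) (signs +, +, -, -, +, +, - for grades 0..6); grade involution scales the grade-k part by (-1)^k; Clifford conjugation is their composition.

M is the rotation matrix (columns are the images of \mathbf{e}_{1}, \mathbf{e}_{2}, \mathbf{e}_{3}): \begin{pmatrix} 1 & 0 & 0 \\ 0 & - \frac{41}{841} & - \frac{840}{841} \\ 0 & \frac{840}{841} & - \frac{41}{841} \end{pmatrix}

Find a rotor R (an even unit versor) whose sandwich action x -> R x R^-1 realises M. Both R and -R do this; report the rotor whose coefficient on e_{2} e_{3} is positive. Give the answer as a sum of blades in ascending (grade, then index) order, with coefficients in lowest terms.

Method: write R = a + b12*e_{1} e_{2} + b13*e_{1} e_{3} + b23*e_{2} e_{3} with a^2 + b12^2 + b13^2 + b23^2 = 1 (so R^-1 = ~R). Expanding the columns R e_j ~R gives tr M = 4a^2 - 1 and, from the antisymmetric part, M21 - M12 = -4a*b12, M13 - M31 = 4a*b13, M32 - M23 = -4a*b23.
Here tr M = \frac{759}{841}, so a^2 = (1 + tr M)/4 = \frac{400}{841} and a = ±\frac{20}{29}. Taking a = \frac{20}{29}: M21 - M12 = 0, M13 - M31 = 0, M32 - M23 = \frac{1680}{841}, giving b12 = 0, b13 = 0, b23 = -\frac{21}{29}, i.e. R = \frac{20}{29} - \frac{21}{29} e_{2} e_{3}.
Its e_{2} e_{3} coefficient is negative, so report the other preimage -R.
Answer: -\frac{20}{29} + \frac{21}{29} e_{2} e_{3}. Sheet selection: the two-to-one cover makes ±R indistinguishable at the matrix level (trace \frac{759}{841}), so uniqueness comes from the required sign on e_{2} e_{3}.


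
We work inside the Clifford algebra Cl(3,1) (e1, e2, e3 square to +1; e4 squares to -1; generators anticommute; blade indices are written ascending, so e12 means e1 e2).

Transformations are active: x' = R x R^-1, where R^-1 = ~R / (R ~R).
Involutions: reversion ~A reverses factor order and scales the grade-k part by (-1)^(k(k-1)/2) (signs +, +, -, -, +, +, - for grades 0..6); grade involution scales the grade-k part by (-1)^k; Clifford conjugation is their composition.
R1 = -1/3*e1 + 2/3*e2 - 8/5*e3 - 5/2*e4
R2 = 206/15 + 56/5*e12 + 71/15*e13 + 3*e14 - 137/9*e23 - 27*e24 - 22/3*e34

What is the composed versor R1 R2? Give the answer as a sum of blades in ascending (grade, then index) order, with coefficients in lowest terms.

Distribute over the terms of R1 (each basis-blade product reordered to ascending indices, repeated generators contracted through their squares):
(-1/3*e1) R2 = -206/45*e1 - 56/15*e2 - 71/45*e3 - e4 + 137/27*e123 + 9*e124 + 22/9*e134
(2/3*e2) R2 = -112/15*e1 + 412/45*e2 - 274/27*e3 - 18*e4 - 142/45*e123 - 2*e124 - 44/9*e234
(-8/5*e3) R2 = 568/75*e1 - 1096/45*e2 - 1648/75*e3 + 176/15*e4 - 448/25*e123 + 24/5*e134 - 216/5*e234
(-5/2*e4) R2 = -15/2*e1 + 135/2*e2 + 55/3*e3 - 103/3*e4 - 28*e124 - 71/6*e134 + 685/18*e234
Summing the partial products and collecting blades:
Answer: -5387/450*e1 + 1457/30*e2 - 10372/675*e3 - 208/5*e4 - 10801/675*e123 - 21*e124 - 413/90*e134 - 301/30*e234


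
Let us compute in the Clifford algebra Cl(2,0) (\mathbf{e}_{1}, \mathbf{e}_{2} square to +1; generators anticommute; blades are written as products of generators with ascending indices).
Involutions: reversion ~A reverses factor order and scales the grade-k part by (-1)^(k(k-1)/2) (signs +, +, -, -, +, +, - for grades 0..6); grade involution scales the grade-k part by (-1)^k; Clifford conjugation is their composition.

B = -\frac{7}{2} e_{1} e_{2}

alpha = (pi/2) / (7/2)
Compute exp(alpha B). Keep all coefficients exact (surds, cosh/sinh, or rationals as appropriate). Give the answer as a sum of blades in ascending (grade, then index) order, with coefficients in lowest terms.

B^2 = (-\frac{7}{2})^2*(e_{1} e_{2})^2 = \frac{49}{4}*(-1) = -\frac{49}{4} (a basis 2-blade squares to minus the product of its generators' squares).
B^2 = -\frac{49}{4} — the series telescopes trigonometrically here: l = \frac{7}{2}, alpha*l = \frac{\pi}{2}, so exp(alpha B) = cos(\frac{\pi}{2}) + (sin(\frac{\pi}{2})/(\frac{7}{2}))*B = 0 + (\frac{2}{7})*B.
Answer: -e_{1} e_{2}


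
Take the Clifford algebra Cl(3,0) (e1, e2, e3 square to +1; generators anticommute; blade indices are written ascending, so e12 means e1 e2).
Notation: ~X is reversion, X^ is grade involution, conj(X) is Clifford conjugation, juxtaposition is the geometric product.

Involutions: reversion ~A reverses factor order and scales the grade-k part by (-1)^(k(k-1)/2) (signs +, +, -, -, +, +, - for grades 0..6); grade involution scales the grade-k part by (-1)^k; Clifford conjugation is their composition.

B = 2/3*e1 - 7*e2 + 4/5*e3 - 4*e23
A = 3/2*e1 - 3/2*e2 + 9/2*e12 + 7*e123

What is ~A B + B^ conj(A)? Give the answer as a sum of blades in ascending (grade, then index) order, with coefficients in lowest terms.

first term: 23/2 + 7/2*e1 + 3*e2 + 6*e3 - 151/10*e12 - 149/5*e13 - 88/15*e23 - 48/5*e123
second term: 23/2 + 119/2*e1 + 3*e2 + 6*e3 + 39/10*e12 - 341/5*e13 - 52/15*e23 + 48/5*e123
Answer: 23 + 63*e1 + 6*e2 + 12*e3 - 56/5*e12 - 98*e13 - 28/3*e23


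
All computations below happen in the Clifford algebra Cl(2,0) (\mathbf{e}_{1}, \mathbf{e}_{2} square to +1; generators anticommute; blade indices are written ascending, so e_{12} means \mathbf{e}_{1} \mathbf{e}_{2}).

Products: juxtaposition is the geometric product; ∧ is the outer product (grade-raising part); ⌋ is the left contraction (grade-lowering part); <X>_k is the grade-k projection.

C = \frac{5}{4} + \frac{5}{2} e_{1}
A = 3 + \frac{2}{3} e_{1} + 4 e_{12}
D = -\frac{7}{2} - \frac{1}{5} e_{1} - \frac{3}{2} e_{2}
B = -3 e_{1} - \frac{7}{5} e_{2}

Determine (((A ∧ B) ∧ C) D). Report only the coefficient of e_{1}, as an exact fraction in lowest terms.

step 1: -9 e_{1} - \frac{21}{5} e_{2} - \frac{14}{15} e_{12}
step 2: -\frac{45}{4} e_{1} - \frac{21}{4} e_{2} + \frac{28}{3} e_{12}
step 3: \frac{81}{8} + \frac{203}{8} e_{1} + \frac{2429}{120} e_{2} - \frac{2021}{120} e_{12}
Answer: \frac{203}{8}


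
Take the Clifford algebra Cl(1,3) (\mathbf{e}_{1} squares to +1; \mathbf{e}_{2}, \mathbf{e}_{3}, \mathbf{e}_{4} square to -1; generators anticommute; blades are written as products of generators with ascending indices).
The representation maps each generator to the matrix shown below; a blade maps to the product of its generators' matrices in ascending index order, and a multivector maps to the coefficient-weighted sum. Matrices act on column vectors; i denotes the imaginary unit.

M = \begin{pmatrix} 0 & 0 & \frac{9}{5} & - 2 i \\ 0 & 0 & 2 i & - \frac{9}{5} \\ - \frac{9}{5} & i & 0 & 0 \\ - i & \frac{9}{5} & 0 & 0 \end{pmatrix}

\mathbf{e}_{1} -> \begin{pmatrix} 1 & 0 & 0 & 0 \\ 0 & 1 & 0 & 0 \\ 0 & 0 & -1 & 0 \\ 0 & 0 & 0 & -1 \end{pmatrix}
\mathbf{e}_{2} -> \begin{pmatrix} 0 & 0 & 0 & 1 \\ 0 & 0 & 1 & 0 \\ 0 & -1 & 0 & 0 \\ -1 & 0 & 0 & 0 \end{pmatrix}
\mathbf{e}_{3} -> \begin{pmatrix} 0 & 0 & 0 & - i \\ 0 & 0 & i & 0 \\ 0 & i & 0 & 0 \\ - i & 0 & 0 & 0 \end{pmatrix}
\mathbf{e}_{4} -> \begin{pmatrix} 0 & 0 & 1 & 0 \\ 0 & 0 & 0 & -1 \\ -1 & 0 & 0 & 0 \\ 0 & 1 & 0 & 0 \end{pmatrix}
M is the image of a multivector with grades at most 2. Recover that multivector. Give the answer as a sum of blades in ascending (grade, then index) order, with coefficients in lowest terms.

Method: the blade images are trace-orthogonal — tr(rho(e_A) rho(e_B)^-1) = 4 if A = B and 0 otherwise — and rho(e_A)^-1 = (e_A)^2 * rho(e_A) with (e_A)^2 = +1 or -1, so the coefficient of e_A in the preimage is (e_A)^2 * tr(M rho(e_A))/4.
Nonzero projections over blades of grade <= 2: e_{3}: (e_{3})^2 = -1, tr(M rho(e_{3})) = -6, coefficient \frac{3}{2}; e_{4}: (e_{4})^2 = -1, tr(M rho(e_{4})) = - \frac{36}{5}, coefficient \frac{9}{5}; e_{1} e_{3}: (e_{1} e_{3})^2 = +1, tr(M rho(e_{1} e_{3})) = 2, coefficient \frac{1}{2}. Every other blade of grade <= 2 projects to 0.
Answer: \frac{3}{2} e_{3} + \frac{9}{5} e_{4} + \frac{1}{2} e_{1} e_{3}


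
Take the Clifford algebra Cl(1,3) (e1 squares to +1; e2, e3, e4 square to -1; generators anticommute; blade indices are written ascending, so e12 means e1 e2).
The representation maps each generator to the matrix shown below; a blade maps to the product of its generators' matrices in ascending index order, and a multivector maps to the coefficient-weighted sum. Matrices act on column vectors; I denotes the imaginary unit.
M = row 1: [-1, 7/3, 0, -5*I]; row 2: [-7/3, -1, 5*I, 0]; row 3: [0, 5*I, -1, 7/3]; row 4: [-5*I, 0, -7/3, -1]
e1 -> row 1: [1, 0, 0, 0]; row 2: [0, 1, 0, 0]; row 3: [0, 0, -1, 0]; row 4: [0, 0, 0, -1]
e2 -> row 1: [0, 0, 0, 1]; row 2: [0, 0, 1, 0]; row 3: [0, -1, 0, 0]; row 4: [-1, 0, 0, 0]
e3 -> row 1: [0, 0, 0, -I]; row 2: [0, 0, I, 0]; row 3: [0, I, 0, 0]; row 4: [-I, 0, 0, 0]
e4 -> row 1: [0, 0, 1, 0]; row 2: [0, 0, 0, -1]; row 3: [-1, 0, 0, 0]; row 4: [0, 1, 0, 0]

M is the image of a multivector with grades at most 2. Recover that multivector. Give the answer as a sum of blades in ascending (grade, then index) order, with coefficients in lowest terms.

Method: the blade images are trace-orthogonal — tr(rho(e_A) rho(e_B)^-1) = 4 if A = B and 0 otherwise — and rho(e_A)^-1 = (e_A)^2 * rho(e_A) with (e_A)^2 = +1 or -1, so the coefficient of e_A in the preimage is (e_A)^2 * tr(M rho(e_A))/4.
Nonzero projections over blades of grade <= 2: 1: (1)^2 = +1, tr(M 1) = -4, coefficient -1; e3: (e3)^2 = -1, tr(M rho(e3)) = -20, coefficient 5; e24: (e24)^2 = -1, tr(M rho(e24)) = -28/3, coefficient 7/3. Every other blade of grade <= 2 projects to 0.
Answer: -1 + 5*e3 + 7/3*e24


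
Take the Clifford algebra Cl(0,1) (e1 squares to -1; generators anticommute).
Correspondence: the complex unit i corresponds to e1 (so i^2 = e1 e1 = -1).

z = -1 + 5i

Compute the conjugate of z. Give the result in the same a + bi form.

In blades: z = -1 + 5*e1.
Conjugation here is Clifford conjugation: the scalar is fixed and the grade-1 and grade-2 blades all flip sign, giving -1 - 5*e1; translating back:
Answer: -1 - 5i


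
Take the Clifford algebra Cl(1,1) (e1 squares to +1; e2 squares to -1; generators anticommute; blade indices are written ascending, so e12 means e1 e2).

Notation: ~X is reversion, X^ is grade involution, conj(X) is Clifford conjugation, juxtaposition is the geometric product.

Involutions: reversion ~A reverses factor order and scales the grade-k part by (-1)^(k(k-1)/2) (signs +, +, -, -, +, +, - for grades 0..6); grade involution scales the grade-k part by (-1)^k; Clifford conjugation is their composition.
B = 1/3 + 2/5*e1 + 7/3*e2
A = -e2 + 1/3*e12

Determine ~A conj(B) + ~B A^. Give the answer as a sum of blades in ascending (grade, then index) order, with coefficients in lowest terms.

first term: -7/3 - 7/9*e1 - 7/15*e2 - 23/45*e12
second term: -7/3 + 7/9*e1 + 7/15*e2 + 23/45*e12
Answer: -14/3


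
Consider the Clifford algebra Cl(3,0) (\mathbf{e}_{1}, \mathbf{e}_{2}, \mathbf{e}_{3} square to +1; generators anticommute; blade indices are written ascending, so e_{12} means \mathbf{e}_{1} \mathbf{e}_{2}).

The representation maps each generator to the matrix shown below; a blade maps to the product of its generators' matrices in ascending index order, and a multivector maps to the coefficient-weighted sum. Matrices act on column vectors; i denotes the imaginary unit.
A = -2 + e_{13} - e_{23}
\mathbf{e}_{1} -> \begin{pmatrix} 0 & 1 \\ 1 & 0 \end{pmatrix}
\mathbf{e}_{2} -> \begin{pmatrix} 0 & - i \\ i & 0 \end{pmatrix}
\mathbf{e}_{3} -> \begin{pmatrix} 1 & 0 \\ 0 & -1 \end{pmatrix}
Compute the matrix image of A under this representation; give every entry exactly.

Bivector images (products of the table entries): rho(e_{13}) = rho(\mathbf{e}_{1})rho(\mathbf{e}_{3}) = \begin{pmatrix} 0 & -1 \\ 1 & 0 \end{pmatrix}; rho(e_{23}) = rho(\mathbf{e}_{2})rho(\mathbf{e}_{3}) = \begin{pmatrix} 0 & i \\ i & 0 \end{pmatrix}.
M = (-2)*1 + (1)*rho(e_{13}) + (-1)*rho(e_{23}), summed entrywise (1 is the identity matrix):
Answer: \begin{pmatrix} -2 & -1 - i \\ 1 - i & -2 \end{pmatrix}


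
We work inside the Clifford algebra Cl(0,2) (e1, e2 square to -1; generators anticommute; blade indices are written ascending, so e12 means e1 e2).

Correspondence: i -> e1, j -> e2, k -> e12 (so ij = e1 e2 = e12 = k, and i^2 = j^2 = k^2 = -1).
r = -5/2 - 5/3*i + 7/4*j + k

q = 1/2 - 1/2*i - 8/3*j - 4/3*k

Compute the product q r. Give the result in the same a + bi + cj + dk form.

In blades: q = 1/2 - 1/2*e1 - 8/3*e2 - 4/3*e12, r = -5/2 - 5/3*e1 + 7/4*e2 + e12.
Distribute q over r term by term (generator squares from the signature, products reordered to ascending indices): (1/2)*r = -5/4 - 5/6*e1 + 7/8*e2 + 1/2*e12; (-1/2*e1)*r = -5/6 + 5/4*e1 + 1/2*e2 - 7/8*e12; (-8/3*e2)*r = 14/3 - 8/3*e1 + 20/3*e2 - 40/9*e12; (-4/3*e12)*r = 4/3 + 7/3*e1 + 20/9*e2 + 10/3*e12.
Sum: 47/12 + 1/12*e1 + 739/72*e2 - 107/72*e12; translating back through the correspondence:
Answer: 47/12 + 1/12*i + 739/72*j - 107/72*k


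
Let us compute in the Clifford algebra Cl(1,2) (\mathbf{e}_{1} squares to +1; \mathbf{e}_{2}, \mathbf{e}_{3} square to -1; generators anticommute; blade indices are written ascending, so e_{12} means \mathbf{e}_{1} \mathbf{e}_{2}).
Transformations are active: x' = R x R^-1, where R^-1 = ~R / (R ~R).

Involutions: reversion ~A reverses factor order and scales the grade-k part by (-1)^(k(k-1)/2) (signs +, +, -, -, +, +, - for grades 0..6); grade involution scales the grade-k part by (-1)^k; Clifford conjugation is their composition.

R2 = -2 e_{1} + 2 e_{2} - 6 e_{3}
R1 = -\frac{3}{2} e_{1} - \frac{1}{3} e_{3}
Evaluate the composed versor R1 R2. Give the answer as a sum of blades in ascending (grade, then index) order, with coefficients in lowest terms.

Distribute over the terms of R1 (each basis-blade product reordered to ascending indices, repeated generators contracted through their squares):
(-\frac{3}{2} e_{1}) R2 = 3 - 3 e_{12} + 9 e_{13}
(-\frac{1}{3} e_{3}) R2 = -2 - \frac{2}{3} e_{13} + \frac{2}{3} e_{23}
Summing the partial products and collecting blades:
Answer: 1 - 3 e_{12} + \frac{25}{3} e_{13} + \frac{2}{3} e_{23}


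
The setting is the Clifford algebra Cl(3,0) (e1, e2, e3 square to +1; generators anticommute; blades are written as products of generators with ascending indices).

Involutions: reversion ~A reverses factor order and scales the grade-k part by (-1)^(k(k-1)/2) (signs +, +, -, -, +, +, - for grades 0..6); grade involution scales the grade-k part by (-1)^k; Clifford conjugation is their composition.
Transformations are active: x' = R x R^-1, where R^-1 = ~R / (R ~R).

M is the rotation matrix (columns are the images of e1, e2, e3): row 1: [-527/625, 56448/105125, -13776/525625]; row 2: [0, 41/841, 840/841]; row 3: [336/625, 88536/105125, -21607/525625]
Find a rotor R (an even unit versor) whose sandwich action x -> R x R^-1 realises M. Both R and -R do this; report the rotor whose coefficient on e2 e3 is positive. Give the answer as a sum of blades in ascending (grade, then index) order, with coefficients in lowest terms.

Method: write R = a + b12*e1 e2 + b13*e1 e3 + b23*e2 e3 with a^2 + b12^2 + b13^2 + b23^2 = 1 (so R^-1 = ~R). Expanding the columns R e_j ~R gives tr M = 4a^2 - 1 and, from the antisymmetric part, M21 - M12 = -4a*b12, M13 - M31 = 4a*b13, M32 - M23 = -4a*b23.
Here tr M = -439189/525625, so a^2 = (1 + tr M)/4 = 21609/525625 and a = ±147/725. Taking a = 147/725: M21 - M12 = -56448/105125, M13 - M31 = -296352/525625, M32 - M23 = -16464/105125, giving b12 = 96/145, b13 = -504/725, b23 = 28/145, i.e. R = 147/725 + 96/145*e1 e2 - 504/725*e1 e3 + 28/145*e2 e3.
Its e2 e3 coefficient is already positive.
Answer: 147/725 + 96/145*e1 e2 - 504/725*e1 e3 + 28/145*e2 e3. Note: both R and -R realise this M (trace -439189/525625); the covering map identifies them, and the e2 e3-coefficient sign is the tie-breaker.


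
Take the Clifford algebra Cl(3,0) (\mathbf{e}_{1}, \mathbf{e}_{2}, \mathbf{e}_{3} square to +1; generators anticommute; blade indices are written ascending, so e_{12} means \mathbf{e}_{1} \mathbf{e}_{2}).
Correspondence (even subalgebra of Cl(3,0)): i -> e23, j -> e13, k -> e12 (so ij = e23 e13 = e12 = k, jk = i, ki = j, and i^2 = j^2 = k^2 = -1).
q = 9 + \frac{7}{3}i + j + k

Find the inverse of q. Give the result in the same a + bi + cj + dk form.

In blades: q = 9 + e_{12} + e_{13} + \frac{7}{3} e_{23}.
With qbar = 9 - e_{12} - e_{13} - \frac{7}{3} e_{23} (scalar fixed, mapped units negated), q qbar = \frac{796}{9} (the sum of squared coefficients), so q^-1 = qbar / (\frac{796}{9}) = \frac{81}{796} - \frac{9}{796} e_{12} - \frac{9}{796} e_{13} - \frac{21}{796} e_{23}; translating back:
Answer: \frac{81}{796} - \frac{21}{796}i - \frac{9}{796}j - \frac{9}{796}k


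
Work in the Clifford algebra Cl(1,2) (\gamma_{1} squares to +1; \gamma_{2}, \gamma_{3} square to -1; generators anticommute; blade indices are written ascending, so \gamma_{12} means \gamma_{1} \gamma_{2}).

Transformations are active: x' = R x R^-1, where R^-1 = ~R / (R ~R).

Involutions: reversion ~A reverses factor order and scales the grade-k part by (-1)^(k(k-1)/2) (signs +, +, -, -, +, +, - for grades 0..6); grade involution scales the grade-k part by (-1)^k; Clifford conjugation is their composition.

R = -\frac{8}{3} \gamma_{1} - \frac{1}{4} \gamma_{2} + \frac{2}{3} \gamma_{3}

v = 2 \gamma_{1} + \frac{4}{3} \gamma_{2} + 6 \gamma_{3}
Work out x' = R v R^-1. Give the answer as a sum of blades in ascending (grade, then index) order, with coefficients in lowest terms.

~R = -\frac{8}{3} \gamma_{1} - \frac{1}{4} \gamma_{2} + \frac{2}{3} \gamma_{3}, and R ~R = \frac{317}{48}, so R^-1 = ~R / (\frac{317}{48}).
R v = -9 - \frac{55}{18} \gamma_{12} - \frac{52}{3} \gamma_{13} - \frac{43}{18} \gamma_{23}
Answer: \frac{1670}{317} \gamma_{1} - \frac{620}{951} \gamma_{2} - \frac{2478}{317} \gamma_{3}


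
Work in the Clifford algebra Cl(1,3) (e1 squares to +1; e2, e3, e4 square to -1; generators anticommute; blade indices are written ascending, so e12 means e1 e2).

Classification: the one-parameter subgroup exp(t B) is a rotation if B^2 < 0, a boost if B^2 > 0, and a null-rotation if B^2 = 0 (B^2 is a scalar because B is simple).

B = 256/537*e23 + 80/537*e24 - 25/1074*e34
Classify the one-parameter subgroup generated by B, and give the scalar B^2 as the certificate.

B^2 term by term: the squares give (256/537)^2*(e23)^2 + (80/537)^2*(e24)^2 + (-25/1074)^2*(e34)^2 = 65536/288369*(-1) + 6400/288369*(-1) + 625/1153476*(-1) = -1/4 (each basis 2-blade squares to minus the product of its generators' squares); cross terms between blades sharing an index anticommute and cancel. So B^2 = -1/4.
Answer: rotation, certificate B^2 = -1/4. B^2 = -1/4 is basis-independent, so its sign is the whole story.


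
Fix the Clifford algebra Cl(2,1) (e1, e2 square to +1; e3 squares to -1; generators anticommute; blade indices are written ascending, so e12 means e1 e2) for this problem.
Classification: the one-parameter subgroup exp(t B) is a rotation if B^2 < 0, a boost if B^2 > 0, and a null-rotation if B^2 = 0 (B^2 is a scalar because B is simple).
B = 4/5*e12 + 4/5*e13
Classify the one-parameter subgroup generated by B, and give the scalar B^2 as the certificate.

B^2 term by term: the squares give (4/5)^2*(e12)^2 + (4/5)^2*(e13)^2 = 16/25*(-1) + 16/25*(+1) = 0 (each basis 2-blade squares to minus the product of its generators' squares); cross terms between blades sharing an index anticommute and cancel. So B^2 = 0.
Answer: null-rotation, certificate B^2 = 0. Because 0 is invariant under every versor sandwich, the classification follows from its sign alone.


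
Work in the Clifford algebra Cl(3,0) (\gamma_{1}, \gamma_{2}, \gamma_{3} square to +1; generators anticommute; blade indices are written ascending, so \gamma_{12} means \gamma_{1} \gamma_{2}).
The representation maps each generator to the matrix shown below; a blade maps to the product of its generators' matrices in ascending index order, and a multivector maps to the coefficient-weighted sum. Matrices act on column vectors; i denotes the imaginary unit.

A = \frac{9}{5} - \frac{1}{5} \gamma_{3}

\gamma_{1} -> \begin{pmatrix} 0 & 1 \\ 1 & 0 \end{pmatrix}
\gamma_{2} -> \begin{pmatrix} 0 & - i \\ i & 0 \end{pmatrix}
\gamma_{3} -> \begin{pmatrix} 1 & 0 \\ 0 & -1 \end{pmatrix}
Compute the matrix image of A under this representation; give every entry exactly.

M = (\frac{9}{5})*1 + (-\frac{1}{5})*rho(\gamma_{3}), summed entrywise (1 is the identity matrix):
Answer: \begin{pmatrix} \frac{8}{5} & 0 \\ 0 & 2 \end{pmatrix}


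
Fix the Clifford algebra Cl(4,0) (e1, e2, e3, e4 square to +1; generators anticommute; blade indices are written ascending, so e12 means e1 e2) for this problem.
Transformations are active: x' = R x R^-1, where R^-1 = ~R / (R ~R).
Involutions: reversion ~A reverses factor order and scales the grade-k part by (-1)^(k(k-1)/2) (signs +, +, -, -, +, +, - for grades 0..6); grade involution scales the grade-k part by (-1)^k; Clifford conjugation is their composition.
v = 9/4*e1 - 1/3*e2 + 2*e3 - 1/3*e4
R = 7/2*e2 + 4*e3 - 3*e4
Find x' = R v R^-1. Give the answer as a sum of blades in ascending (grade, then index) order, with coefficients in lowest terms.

~R = 7/2*e2 + 4*e3 - 3*e4, and R ~R = 149/4, so R^-1 = ~R / (149/4).
R v = 47/6 - 63/8*e12 - 9*e13 + 27/4*e14 + 25/3*e23 - 13/6*e24 + 14/3*e34
Answer: -9/4*e1 + 269/149*e2 - 142/447*e3 - 415/447*e4


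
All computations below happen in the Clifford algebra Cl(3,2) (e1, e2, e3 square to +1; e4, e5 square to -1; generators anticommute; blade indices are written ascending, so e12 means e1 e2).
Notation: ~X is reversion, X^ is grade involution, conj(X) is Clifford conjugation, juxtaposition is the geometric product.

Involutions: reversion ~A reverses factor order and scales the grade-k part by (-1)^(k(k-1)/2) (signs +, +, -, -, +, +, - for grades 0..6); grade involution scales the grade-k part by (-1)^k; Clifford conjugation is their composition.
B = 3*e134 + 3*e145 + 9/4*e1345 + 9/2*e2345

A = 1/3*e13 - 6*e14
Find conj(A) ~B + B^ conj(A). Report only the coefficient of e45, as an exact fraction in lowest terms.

first term: 18*e3 - e4 - 18*e5 - 27/2*e35 + 3/4*e45 - e345 - 27*e1235 + 3/2*e1245
second term: 18*e3 - e4 - 18*e5 - 27/2*e35 + 3/4*e45 + e345 + 27*e1235 - 3/2*e1245
Answer: 3/2


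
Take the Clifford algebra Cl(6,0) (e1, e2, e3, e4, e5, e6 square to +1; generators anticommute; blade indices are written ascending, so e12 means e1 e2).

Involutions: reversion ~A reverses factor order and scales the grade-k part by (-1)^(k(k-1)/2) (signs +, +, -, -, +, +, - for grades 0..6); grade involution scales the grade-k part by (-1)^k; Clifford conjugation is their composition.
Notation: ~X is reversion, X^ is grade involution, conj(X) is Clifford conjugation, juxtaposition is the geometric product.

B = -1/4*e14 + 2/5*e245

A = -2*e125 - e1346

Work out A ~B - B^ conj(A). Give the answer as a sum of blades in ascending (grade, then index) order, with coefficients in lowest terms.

first term: 4/5*e14 - 1/4*e36 + 1/2*e245 - 2/5*e12356
second term: -4/5*e14 + 1/4*e36 + 1/2*e245 + 2/5*e12356
Answer: 8/5*e14 - 1/2*e36 - 4/5*e12356


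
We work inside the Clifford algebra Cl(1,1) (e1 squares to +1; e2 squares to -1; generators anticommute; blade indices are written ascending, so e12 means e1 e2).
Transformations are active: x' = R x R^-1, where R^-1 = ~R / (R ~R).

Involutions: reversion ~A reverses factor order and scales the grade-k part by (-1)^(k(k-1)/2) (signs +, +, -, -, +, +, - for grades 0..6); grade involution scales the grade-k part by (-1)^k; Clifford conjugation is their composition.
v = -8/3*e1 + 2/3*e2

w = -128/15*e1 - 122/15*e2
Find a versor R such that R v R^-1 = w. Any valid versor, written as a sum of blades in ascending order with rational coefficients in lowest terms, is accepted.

Since q(v) = q(w) = 20/3, the sum R = v + w = -56/5*e1 - 112/15*e2 does the job whenever invertible.
Answer: -56/5*e1 - 112/15*e2


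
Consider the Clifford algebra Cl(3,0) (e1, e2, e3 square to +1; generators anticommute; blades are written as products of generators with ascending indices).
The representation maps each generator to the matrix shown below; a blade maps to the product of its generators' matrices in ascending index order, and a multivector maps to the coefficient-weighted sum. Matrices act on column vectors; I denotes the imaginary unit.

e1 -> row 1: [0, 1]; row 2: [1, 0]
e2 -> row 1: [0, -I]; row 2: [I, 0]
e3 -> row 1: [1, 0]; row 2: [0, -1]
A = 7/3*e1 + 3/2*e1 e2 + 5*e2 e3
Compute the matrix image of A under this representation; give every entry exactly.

Bivector images (products of the table entries): rho(e1 e2) = rho(e1)rho(e2) = row 1: [I, 0]; row 2: [0, -I]; rho(e2 e3) = rho(e2)rho(e3) = row 1: [0, I]; row 2: [I, 0].
M = (7/3)*rho(e1) + (3/2)*rho(e1 e2) + (5)*rho(e2 e3), summed entrywise:
Answer: row 1: [3*I/2, 7/3 + 5*I]; row 2: [7/3 + 5*I, -3*I/2]


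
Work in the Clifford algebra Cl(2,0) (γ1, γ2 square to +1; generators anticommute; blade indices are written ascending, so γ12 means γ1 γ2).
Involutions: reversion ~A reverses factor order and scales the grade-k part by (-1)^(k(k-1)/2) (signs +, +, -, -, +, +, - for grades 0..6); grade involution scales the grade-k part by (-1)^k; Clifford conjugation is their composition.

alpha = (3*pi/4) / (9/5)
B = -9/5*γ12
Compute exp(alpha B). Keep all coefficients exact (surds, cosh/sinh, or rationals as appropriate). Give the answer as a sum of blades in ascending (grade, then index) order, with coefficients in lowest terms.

B^2 = (-9/5)^2*(γ12)^2 = 81/25*(-1) = -81/25 (a basis 2-blade squares to minus the product of its generators' squares).
B^2 = -81/25 — since the square is negative, the closed form is circular: l = 9/5, alpha*l = 3*pi/4, so exp(alpha B) = cos(3*pi/4) + (sin(3*pi/4)/(9/5))*B = -sqrt(2)/2 + (5*sqrt(2)/18)*B.
Answer: -sqrt(2)/2 - sqrt(2)/2*γ12


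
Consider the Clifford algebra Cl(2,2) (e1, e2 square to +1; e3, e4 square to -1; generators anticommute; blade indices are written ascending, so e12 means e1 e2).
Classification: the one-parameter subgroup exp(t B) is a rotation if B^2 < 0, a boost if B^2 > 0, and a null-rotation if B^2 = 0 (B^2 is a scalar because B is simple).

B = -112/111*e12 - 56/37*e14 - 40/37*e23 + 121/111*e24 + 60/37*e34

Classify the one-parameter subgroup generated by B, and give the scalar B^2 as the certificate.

B^2 term by term: the squares give (-112/111)^2*(e12)^2 + (-56/37)^2*(e14)^2 + (-40/37)^2*(e23)^2 + (121/111)^2*(e24)^2 + (60/37)^2*(e34)^2 = 12544/12321*(-1) + 3136/1369*(+1) + 1600/1369*(+1) + 14641/12321*(+1) + 3600/1369*(-1) = 1 (each basis 2-blade squares to minus the product of its generators' squares); cross terms between blades sharing an index anticommute and cancel; the commuting (index-disjoint) pairs give grade-4 terms 2*c*c'*(blade product), which cancel blade by blade — e1234: -4480/1369 + 4480/1369 = 0 — confirming B is simple. So B^2 = 1.
Answer: boost, certificate B^2 = 1. No conjugation can change B^2 = 1; the sign gives the class.


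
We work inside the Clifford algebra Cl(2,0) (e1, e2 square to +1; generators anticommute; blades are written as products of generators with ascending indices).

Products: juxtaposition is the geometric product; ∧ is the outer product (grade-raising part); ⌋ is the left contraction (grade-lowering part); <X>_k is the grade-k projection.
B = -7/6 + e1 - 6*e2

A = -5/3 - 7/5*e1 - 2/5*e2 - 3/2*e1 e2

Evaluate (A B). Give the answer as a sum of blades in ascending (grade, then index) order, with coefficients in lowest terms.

step 1: 53/18 + 269/30*e1 + 359/30*e2 + 211/20*e1 e2
Answer: 53/18 + 269/30*e1 + 359/30*e2 + 211/20*e1 e2


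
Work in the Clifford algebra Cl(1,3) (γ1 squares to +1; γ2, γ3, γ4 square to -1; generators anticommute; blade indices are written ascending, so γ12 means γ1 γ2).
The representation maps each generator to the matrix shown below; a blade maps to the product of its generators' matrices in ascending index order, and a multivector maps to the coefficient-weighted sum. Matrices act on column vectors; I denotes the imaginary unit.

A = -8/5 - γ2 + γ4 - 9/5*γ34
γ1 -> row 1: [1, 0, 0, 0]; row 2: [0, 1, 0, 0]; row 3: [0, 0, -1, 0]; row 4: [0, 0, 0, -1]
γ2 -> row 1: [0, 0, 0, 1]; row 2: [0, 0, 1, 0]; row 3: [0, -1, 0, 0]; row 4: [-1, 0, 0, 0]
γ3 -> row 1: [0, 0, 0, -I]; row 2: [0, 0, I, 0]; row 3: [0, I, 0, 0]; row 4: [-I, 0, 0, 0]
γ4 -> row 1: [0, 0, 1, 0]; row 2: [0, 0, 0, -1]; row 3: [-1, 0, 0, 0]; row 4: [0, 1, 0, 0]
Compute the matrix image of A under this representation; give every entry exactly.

Bivector images (products of the table entries): rho(γ34) = rho(γ3)rho(γ4) = row 1: [0, -I, 0, 0]; row 2: [-I, 0, 0, 0]; row 3: [0, 0, 0, -I]; row 4: [0, 0, -I, 0].
M = (-8/5)*1 + (-1)*rho(γ2) + (1)*rho(γ4) + (-9/5)*rho(γ34), summed entrywise (1 is the identity matrix):
Answer: row 1: [-8/5, 9*I/5, 1, -1]; row 2: [9*I/5, -8/5, -1, -1]; row 3: [-1, 1, -8/5, 9*I/5]; row 4: [1, 1, 9*I/5, -8/5]


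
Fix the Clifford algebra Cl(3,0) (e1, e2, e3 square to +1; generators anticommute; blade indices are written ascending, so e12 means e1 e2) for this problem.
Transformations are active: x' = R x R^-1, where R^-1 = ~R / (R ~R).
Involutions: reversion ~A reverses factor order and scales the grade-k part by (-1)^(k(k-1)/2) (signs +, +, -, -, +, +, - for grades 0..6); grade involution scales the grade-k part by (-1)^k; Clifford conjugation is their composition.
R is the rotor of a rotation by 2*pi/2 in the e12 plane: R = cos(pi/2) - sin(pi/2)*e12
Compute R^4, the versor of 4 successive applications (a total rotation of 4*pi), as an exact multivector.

Because a rotor carries half the rotation angle, composing 4 copies of this e12-plane rotor multiplies the phase: 4*(pi/2) = 2*pi, hence R^4 = cos(2*pi) - sin(2*pi)*e12.
cos(2*pi) = 1 and sin(2*pi) = 0, so R^4 = 1. The total rotation 4*pi is 2 full turns, so every vector returns to itself, yet the rotor is +1, back on the identity sheet (an even number of 2*pi turns).
Answer: 1


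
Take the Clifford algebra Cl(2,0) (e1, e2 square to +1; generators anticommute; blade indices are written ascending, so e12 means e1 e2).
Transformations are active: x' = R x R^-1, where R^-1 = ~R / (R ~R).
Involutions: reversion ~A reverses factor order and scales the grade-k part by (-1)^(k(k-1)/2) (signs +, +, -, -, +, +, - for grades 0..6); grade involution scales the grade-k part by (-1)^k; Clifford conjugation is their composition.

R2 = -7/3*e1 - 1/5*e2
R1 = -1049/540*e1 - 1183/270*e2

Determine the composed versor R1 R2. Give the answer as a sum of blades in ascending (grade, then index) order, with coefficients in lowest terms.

Distribute over the terms of R1 (each basis-blade product reordered to ascending indices, repeated generators contracted through their squares):
(-1049/540*e1) R2 = 7343/1620 + 1049/2700*e12
(-1183/270*e2) R2 = 1183/1350 - 8281/810*e12
Summing the partial products and collecting blades:
Answer: 43813/8100 - 79663/8100*e12


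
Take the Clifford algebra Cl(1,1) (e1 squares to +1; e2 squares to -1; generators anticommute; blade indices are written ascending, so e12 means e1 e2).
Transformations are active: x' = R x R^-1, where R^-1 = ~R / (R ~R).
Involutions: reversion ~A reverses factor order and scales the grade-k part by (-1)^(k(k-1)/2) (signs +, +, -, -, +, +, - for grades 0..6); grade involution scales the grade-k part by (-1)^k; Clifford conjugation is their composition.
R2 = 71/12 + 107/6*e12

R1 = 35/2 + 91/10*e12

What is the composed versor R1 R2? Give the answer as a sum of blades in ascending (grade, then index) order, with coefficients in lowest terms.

Distribute over the terms of R1 (each basis-blade product reordered to ascending indices, repeated generators contracted through their squares):
(35/2) R2 = 2485/24 + 3745/12*e12
(91/10*e12) R2 = 9737/60 + 6461/120*e12
Summing the partial products and collecting blades:
Answer: 10633/40 + 14637/40*e12


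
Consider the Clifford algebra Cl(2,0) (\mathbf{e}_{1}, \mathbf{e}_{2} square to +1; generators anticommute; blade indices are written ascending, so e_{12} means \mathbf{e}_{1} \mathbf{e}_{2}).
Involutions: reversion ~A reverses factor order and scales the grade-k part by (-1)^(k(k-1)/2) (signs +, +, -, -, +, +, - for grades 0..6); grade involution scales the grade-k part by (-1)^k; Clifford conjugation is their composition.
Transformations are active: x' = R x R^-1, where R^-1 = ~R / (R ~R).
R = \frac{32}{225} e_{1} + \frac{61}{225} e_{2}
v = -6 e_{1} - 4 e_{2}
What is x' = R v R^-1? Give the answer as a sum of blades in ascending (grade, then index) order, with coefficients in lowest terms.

~R = \frac{32}{225} e_{1} + \frac{61}{225} e_{2}, and R ~R = \frac{949}{10125}, so R^-1 = ~R / (\frac{949}{10125}).
R v = -\frac{436}{225} + \frac{238}{225} e_{12}
Answer: \frac{566}{4745} e_{1} - \frac{34212}{4745} e_{2}


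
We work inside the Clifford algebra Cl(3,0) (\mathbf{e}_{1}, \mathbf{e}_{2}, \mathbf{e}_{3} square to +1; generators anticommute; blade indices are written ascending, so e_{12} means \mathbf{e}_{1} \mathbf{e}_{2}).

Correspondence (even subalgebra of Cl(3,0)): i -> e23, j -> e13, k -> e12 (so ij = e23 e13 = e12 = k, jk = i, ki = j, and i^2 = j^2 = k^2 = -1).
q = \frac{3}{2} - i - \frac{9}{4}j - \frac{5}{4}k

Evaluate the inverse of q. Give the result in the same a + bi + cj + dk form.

In blades: q = \frac{3}{2} - \frac{5}{4} e_{12} - \frac{9}{4} e_{13} - e_{23}.
With qbar = \frac{3}{2} + \frac{5}{4} e_{12} + \frac{9}{4} e_{13} + e_{23} (scalar fixed, mapped units negated), q qbar = \frac{79}{8} (the sum of squared coefficients), so q^-1 = qbar / (\frac{79}{8}) = \frac{12}{79} + \frac{10}{79} e_{12} + \frac{18}{79} e_{13} + \frac{8}{79} e_{23}; translating back:
Answer: \frac{12}{79} + \frac{8}{79}i + \frac{18}{79}j + \frac{10}{79}k


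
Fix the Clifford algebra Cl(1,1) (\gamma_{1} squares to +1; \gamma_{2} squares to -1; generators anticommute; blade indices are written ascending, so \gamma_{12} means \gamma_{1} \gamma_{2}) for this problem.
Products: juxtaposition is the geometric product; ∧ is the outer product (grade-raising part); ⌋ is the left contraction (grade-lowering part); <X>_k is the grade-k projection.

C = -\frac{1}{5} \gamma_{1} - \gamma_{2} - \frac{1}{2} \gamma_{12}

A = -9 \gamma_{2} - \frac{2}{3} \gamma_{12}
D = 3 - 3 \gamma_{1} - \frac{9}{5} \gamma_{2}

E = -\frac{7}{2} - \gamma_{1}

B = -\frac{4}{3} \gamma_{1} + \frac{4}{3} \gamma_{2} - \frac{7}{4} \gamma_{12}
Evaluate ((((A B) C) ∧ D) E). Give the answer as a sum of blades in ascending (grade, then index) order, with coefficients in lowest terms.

step 1: \frac{79}{6} + \frac{599}{36} \gamma_{1} - \frac{8}{9} \gamma_{2} - 12 \gamma_{12}
step 2: \frac{107}{60} - \frac{1277}{90} \gamma_{1} - \frac{8599}{360} \gamma_{2} - \frac{117}{5} \gamma_{12}
step 3: \frac{107}{20} - \frac{575}{12} \gamma_{1} - \frac{44921}{600} \gamma_{2} - \frac{69791}{600} \gamma_{12}
step 4: \frac{3503}{120} + \frac{19483}{120} \gamma_{1} + \frac{34973}{240} \gamma_{2} + \frac{79739}{240} \gamma_{12}
Answer: \frac{3503}{120} + \frac{19483}{120} \gamma_{1} + \frac{34973}{240} \gamma_{2} + \frac{79739}{240} \gamma_{12}


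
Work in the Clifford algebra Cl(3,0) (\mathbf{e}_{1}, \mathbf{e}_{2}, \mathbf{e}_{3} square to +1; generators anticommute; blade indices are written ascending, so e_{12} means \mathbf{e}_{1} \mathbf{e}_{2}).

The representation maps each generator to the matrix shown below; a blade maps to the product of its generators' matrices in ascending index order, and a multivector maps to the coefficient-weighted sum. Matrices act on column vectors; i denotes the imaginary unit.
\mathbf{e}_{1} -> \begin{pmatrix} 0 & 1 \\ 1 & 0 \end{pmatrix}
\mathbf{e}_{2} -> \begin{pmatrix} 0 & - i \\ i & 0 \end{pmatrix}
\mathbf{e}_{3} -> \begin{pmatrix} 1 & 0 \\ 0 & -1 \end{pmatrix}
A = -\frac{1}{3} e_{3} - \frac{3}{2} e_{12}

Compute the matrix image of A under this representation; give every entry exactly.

Bivector images (products of the table entries): rho(e_{12}) = rho(\mathbf{e}_{1})rho(\mathbf{e}_{2}) = \begin{pmatrix} i & 0 \\ 0 & - i \end{pmatrix}.
M = (-\frac{1}{3})*rho(e_{3}) + (-\frac{3}{2})*rho(e_{12}), summed entrywise:
Answer: \begin{pmatrix} - \frac{1}{3} - \frac{3 i}{2} & 0 \\ 0 & \frac{1}{3} + \frac{3 i}{2} \end{pmatrix}


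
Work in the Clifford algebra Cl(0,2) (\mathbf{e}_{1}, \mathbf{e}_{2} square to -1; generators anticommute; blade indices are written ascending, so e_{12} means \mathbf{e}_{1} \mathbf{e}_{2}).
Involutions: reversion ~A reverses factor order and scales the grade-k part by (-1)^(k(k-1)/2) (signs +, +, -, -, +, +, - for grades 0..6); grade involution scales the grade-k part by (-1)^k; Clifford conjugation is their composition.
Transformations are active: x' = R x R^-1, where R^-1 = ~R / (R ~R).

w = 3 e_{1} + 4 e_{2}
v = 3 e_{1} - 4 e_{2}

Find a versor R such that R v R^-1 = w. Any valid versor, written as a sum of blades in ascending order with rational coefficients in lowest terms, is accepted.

The midline construction: v and w both square to -25, so reflecting in their sum 6 e_{1} exchanges them.
Answer: 6 e_{1}


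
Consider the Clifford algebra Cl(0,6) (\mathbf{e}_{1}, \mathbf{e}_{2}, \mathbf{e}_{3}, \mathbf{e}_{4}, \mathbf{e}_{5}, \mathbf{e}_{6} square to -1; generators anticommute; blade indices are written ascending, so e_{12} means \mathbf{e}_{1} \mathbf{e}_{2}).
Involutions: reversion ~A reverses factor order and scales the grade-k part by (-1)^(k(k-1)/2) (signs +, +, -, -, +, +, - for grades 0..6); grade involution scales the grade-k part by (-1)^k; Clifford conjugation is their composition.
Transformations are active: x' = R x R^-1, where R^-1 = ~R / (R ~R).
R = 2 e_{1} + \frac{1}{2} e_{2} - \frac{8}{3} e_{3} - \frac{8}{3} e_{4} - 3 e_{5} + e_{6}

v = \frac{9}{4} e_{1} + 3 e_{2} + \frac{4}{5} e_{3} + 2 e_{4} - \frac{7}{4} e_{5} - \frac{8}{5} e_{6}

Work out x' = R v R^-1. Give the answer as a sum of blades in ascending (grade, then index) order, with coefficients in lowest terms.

~R = 2 e_{1} + \frac{1}{2} e_{2} - \frac{8}{3} e_{3} - \frac{8}{3} e_{4} - 3 e_{5} + e_{6}, and R ~R = -\frac{1025}{36}, so R^-1 = ~R / (-\frac{1025}{36}).
R v = -\frac{131}{60} + \frac{39}{8} e_{12} + \frac{38}{5} e_{13} + 10 e_{14} + \frac{13}{4} e_{15} - \frac{109}{20} e_{16} + \frac{42}{5} e_{23} + 9 e_{24} + \frac{65}{8} e_{25} - \frac{19}{5} e_{26} - \frac{16}{5} e_{34} + \frac{106}{15} e_{35} + \frac{52}{15} e_{36} + \frac{32}{3} e_{45} + \frac{34}{15} e_{46} + \frac{131}{20} e_{56}
Answer: -\frac{39837}{20500} e_{1} - \frac{14982}{5125} e_{2} - \frac{6196}{5125} e_{3} - \frac{12346}{5125} e_{4} + \frac{26443}{20500} e_{5} + \frac{8986}{5125} e_{6}


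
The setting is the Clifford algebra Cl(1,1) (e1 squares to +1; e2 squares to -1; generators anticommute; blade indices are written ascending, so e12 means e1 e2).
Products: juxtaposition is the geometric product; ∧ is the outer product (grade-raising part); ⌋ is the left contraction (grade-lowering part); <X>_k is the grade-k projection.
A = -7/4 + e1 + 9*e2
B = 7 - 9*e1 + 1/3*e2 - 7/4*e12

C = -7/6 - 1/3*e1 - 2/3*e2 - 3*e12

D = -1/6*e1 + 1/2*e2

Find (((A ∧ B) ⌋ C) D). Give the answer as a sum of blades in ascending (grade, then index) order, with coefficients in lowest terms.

step 1: -49/4 + 91/4*e1 + 749/12*e2 + 4051/48*e12
step 2: -29501/144 - 1099/6*e1 - 721/12*e2 + 147/4*e12
step 3: 4361/72 + 13625/864*e1 - 27737/288*e2 - 7315/72*e12
Answer: 4361/72 + 13625/864*e1 - 27737/288*e2 - 7315/72*e12
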